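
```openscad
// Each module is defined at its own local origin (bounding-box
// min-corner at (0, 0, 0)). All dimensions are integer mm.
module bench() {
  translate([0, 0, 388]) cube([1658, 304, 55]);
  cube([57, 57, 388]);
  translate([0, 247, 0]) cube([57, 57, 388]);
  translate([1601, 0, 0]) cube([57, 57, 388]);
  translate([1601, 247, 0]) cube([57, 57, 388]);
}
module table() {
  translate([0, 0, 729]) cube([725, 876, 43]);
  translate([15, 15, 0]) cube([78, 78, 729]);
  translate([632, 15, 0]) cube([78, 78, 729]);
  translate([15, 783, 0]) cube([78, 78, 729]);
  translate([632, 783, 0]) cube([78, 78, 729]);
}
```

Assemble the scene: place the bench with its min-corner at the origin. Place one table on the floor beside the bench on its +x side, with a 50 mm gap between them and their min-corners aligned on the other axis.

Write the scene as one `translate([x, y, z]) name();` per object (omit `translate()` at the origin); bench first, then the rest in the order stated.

bench();
translate([1708, 0, 0]) table();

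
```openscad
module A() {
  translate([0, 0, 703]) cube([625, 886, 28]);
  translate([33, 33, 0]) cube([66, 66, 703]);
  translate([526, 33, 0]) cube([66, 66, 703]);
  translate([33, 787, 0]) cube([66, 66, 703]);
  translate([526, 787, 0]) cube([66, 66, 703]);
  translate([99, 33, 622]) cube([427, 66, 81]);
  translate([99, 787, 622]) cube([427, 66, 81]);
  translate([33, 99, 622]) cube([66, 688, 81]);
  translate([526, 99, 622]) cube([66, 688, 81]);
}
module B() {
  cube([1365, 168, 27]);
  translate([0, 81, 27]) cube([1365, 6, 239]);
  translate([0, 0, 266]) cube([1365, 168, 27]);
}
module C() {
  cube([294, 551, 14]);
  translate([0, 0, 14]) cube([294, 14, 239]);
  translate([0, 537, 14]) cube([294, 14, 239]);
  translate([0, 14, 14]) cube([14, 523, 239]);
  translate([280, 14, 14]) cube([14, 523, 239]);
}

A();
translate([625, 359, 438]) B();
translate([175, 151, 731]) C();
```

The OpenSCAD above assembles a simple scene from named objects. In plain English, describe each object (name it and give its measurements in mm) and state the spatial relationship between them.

A is a table with a 625×886 mm rectangular top, 28 mm thick, top surface at z = 731 mm, supported by four 66×66 mm square legs, each inset 33 mm from the nearest pair of top edges, running from the floor. Four apron rails, 66 mm thick and 81 mm tall, run between adjacent legs with their top edges flush with the underside of the top and their outer faces flush with the legs' outer faces.

B is an I-beam lying along x, 1365 mm long. Overall section height 293 mm. Two flanges 168 mm wide (y) and 27 mm thick, one on the floor and one at the top; a web 6 mm thick runs between them, centred on the flange width.

C is an open storage box with external size 294×551×253 mm and wall thickness 14 mm (the base is also 14 mm thick). The base covers the whole footprint; the four walls stand on the base, with the y-facing walls full-width and the x-facing walls fitting between their inner faces.

The I-beam is beside the table with their tops flush at z = 731. The open box is on top of the table.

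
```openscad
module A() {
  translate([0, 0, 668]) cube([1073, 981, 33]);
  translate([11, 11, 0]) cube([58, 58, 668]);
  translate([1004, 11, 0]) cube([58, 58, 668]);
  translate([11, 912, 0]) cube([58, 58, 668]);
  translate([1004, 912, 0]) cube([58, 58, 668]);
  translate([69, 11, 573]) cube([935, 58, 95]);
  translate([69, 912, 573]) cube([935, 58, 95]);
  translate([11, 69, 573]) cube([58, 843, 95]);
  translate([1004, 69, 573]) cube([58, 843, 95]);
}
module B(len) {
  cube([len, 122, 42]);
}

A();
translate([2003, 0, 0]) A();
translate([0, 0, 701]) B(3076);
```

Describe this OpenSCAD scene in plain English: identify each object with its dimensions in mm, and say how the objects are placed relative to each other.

A is a rectangular dining table. The top is 1073×981×33 mm with its upper surface at z = 701 mm. It stands on four 58×58 mm square legs, each inset 11 mm from the nearest pair of top edges, running from the floor to the underside of the top. Four apron rails, 58 mm thick and 95 mm tall, run between adjacent legs with their top edges flush with the underside of the top and their outer faces flush with the legs' outer faces.

B is a rectangular beam 3076 mm long (x), 122 mm deep (y), 42 mm thick (z).

The beam spans the tops of two tables placed 930 mm apart, resting at z = 701 mm.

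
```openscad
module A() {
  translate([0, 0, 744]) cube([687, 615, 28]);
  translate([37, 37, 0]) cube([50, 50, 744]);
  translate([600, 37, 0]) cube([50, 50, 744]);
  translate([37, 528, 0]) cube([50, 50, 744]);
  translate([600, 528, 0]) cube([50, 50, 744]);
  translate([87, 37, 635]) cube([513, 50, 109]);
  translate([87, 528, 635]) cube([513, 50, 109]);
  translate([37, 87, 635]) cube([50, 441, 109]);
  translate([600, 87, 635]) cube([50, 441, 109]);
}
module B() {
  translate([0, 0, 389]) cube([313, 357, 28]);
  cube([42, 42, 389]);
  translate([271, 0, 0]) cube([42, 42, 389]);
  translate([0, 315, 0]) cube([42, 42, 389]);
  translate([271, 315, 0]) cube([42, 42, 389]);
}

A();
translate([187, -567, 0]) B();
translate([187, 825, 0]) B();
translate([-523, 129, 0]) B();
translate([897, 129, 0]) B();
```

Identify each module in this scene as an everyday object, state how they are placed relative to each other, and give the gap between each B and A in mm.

A is a table. B is a stool. Four stools sit around the table at the −y, +y, −x, +x sides. The gap between each stool and the table is 210 mm.

Each stool's nearest face is 210 mm from the table's bounding box.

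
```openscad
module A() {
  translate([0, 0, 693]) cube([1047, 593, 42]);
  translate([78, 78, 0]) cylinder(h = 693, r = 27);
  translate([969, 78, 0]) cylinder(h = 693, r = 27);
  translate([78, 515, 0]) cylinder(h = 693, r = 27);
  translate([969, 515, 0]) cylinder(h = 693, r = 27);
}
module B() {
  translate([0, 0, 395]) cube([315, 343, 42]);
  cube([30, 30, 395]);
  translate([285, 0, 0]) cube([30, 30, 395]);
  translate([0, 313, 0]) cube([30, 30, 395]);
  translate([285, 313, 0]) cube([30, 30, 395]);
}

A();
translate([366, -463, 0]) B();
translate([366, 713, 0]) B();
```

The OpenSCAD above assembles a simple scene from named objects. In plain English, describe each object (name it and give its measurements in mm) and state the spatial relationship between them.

A is a table with a 1047×593 mm rectangular top, 42 mm thick, top surface at z = 735 mm, supported by four round legs of 54 mm diameter, each leg's bounding box inset 51 mm from the nearest pair of top edges, running from the floor.

B is a four-legged stool. The seat is a 315×343×42 mm slab whose top surface is at z = 437 mm; four square legs, each 30×30 mm in cross-section, run from the floor (z = 0) to the underside of the seat, each flush with a corner of the seat.

Two stools sit around the table at the −y, +y sides.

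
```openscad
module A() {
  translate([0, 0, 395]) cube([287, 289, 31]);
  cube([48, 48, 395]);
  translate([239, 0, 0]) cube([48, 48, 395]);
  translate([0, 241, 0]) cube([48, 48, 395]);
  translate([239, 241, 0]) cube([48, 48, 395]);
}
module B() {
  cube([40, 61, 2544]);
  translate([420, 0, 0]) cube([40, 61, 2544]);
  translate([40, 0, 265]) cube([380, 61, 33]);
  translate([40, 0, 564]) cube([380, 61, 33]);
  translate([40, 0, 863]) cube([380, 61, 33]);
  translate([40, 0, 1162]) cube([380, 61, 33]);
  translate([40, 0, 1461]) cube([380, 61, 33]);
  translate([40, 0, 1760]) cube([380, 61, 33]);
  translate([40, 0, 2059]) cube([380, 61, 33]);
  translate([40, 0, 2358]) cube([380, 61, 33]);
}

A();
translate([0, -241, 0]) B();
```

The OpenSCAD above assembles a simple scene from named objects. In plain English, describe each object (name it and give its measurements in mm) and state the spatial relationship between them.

A is a simple wooden stool: a rectangular seat 287 mm (x) by 289 mm (y), 31 mm thick, top face at z = 426 mm, on four square legs, each 48×48 mm in cross-section. The legs rest on z = 0, each flush with a corner of the seat.

B is a straight ladder. Two 40×61 mm vertical rails, 2544 mm tall, stand 460 mm apart (outside-to-outside) with their front faces coplanar on the −y side. 8 rungs, each 61 mm deep and 33 mm tall, span between the inner faces of the rails, front faces flush with the rails. The lowest rung's underside is at z = 265 mm and rungs are spaced 299 mm apart (underside to underside).

The ladder is on the floor beside the stool on its −y side.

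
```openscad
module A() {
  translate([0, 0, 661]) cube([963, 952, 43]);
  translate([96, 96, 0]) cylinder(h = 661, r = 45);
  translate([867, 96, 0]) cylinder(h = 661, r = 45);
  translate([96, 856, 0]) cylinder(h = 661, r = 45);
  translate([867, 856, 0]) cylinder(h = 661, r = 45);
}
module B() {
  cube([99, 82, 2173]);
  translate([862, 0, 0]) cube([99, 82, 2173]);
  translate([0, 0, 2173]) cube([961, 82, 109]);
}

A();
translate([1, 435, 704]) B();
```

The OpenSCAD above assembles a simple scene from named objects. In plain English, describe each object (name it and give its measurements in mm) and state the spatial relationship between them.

A is a table: top 963 mm (x) × 952 mm (y), 43 mm thick, upper face at z = 704 mm, on four round legs of 90 mm diameter, each leg's bounding box inset 51 mm from the nearest pair of top edges, running from z = 0 to the bottom of the top.

B is a rectangular door frame: two vertical jambs of 99×82 mm section, 2173 mm tall, with a clear opening 763 mm wide between their inner faces. A header 109 mm tall and 82 mm deep lies on top of the jambs and spans the full outside width.

The door frame is on top of the table, centred.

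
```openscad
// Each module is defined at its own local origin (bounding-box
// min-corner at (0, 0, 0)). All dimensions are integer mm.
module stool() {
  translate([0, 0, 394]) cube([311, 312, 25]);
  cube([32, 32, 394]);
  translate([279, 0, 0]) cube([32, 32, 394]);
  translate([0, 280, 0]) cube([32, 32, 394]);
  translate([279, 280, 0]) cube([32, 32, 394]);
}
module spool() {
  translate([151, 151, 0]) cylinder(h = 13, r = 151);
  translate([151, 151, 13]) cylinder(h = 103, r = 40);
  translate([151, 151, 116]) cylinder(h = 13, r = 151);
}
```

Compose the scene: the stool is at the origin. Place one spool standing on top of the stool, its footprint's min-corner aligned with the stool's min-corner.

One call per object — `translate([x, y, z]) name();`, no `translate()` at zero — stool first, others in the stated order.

stool();
translate([0, 0, 419]) spool();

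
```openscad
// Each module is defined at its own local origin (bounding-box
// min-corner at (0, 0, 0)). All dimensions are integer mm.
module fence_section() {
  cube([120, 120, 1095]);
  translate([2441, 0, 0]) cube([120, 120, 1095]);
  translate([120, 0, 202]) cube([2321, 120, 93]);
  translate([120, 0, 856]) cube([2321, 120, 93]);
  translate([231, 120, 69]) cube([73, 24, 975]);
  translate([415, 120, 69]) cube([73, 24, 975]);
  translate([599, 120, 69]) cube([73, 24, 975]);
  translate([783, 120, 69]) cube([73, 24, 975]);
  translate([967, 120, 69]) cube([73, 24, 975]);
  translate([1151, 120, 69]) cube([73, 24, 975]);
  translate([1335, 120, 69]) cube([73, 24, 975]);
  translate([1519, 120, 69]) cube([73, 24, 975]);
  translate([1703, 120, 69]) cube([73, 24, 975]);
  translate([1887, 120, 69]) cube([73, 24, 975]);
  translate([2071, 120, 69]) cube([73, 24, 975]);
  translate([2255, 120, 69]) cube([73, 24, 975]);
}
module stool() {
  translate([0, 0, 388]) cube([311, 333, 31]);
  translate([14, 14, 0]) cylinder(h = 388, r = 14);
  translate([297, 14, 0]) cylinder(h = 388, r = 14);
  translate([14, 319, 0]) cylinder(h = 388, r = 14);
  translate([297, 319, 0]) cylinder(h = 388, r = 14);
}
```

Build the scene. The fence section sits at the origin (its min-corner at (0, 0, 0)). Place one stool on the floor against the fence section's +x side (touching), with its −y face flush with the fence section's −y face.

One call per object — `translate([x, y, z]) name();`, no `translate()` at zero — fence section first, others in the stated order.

fence_section();
translate([2561, 0, 0]) stool();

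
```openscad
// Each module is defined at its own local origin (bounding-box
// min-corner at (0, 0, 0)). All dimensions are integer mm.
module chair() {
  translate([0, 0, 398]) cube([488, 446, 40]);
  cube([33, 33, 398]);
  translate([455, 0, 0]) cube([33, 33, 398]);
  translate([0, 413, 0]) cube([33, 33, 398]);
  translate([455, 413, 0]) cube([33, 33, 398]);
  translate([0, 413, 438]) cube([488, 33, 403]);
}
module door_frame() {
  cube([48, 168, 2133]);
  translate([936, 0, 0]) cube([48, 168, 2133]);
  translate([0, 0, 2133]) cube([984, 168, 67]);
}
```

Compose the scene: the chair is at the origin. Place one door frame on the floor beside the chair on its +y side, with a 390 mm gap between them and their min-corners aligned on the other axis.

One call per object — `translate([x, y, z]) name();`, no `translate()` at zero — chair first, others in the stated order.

chair();
translate([0, 836, 0]) door_frame();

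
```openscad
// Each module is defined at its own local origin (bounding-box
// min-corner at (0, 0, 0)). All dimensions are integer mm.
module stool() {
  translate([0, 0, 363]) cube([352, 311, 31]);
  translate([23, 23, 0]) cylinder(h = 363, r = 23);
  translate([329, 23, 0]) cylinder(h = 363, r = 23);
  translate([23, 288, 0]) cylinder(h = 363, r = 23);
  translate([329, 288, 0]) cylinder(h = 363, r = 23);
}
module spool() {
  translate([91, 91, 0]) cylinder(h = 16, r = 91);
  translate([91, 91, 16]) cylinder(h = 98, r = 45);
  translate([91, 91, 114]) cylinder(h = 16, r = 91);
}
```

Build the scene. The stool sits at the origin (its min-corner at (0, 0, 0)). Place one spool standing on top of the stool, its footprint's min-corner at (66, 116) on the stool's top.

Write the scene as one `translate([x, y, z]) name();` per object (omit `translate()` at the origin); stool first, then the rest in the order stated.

stool();
translate([66, 116, 394]) spool();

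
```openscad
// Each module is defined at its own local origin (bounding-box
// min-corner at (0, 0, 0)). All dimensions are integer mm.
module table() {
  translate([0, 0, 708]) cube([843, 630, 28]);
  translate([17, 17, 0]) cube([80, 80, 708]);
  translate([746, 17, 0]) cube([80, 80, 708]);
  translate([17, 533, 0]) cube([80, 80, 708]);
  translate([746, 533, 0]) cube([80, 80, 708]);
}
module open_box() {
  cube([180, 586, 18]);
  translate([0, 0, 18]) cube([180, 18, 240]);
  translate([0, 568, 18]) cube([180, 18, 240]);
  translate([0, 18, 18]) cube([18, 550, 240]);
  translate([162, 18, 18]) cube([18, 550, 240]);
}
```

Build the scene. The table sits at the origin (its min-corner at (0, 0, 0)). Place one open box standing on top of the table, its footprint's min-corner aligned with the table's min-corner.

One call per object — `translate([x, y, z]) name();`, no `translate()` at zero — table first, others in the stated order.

table();
translate([0, 0, 736]) open_box();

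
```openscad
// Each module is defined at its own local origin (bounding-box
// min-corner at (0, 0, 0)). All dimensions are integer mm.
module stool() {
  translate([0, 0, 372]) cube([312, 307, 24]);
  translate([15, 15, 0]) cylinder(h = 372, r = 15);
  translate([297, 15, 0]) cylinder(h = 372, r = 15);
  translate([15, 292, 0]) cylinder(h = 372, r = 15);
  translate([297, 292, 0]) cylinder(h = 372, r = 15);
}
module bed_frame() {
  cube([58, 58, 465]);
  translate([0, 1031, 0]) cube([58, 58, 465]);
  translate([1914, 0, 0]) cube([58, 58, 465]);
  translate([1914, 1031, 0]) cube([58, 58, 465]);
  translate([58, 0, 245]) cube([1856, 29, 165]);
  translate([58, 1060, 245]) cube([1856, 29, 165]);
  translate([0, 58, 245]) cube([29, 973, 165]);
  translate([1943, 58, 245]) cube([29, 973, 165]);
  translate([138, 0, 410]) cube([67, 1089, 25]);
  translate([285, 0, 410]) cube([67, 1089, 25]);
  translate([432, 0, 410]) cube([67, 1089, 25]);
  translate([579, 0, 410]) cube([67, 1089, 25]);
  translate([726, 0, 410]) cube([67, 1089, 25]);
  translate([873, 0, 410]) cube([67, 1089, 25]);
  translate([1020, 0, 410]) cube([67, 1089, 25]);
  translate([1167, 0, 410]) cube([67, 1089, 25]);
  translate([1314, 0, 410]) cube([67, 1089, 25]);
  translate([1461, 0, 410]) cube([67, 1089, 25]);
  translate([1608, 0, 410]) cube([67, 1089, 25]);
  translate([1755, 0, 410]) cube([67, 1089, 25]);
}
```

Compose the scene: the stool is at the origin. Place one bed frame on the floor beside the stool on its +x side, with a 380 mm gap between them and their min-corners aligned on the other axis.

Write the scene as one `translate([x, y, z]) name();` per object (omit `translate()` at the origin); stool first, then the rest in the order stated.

stool();
translate([692, 0, 0]) bed_frame();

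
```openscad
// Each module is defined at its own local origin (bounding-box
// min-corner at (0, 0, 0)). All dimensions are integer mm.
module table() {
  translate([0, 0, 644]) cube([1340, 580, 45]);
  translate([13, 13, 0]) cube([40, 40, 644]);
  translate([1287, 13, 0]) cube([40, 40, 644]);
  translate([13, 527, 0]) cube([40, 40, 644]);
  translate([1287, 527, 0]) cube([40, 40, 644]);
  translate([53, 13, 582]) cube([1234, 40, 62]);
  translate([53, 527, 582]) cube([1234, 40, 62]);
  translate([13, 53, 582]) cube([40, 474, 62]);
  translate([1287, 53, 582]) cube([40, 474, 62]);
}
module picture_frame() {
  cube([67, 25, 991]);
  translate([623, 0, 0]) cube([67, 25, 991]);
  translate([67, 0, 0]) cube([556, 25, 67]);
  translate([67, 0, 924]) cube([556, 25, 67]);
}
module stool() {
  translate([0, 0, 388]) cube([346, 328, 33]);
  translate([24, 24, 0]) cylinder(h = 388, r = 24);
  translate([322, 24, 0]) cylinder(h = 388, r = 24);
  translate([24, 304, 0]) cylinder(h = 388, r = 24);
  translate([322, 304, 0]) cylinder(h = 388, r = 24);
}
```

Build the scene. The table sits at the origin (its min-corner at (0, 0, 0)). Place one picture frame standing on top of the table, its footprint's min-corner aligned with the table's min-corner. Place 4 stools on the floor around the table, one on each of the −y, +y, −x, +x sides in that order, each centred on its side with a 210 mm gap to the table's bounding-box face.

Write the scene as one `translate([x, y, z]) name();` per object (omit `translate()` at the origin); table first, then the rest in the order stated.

table();
translate([0, 0, 689]) picture_frame();
translate([497, -538, 0]) stool();
translate([497, 790, 0]) stool();
translate([-556, 126, 0]) stool();
translate([1550, 126, 0]) stool();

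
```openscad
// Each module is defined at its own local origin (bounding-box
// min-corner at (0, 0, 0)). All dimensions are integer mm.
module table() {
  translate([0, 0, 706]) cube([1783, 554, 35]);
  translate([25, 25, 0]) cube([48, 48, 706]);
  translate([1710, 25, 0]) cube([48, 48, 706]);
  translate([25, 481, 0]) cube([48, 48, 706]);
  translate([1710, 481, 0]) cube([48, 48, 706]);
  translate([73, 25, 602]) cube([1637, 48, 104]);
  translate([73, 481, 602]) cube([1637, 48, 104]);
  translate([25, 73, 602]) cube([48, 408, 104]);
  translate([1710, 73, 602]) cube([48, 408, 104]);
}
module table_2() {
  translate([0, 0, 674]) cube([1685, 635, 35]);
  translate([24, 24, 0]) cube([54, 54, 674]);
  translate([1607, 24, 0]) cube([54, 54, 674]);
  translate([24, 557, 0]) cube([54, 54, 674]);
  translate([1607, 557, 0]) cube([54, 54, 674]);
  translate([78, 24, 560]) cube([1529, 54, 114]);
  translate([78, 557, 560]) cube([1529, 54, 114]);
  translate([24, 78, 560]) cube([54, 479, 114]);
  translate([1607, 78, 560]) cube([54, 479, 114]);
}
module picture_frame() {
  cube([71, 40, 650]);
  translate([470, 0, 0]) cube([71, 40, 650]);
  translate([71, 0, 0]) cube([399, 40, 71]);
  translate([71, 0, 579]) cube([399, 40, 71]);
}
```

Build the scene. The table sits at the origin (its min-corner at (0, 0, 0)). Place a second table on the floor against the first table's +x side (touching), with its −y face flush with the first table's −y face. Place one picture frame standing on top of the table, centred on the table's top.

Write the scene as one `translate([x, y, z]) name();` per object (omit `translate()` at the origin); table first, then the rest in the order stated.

table();
translate([1783, 0, 0]) table_2();
translate([621, 257, 741]) picture_frame();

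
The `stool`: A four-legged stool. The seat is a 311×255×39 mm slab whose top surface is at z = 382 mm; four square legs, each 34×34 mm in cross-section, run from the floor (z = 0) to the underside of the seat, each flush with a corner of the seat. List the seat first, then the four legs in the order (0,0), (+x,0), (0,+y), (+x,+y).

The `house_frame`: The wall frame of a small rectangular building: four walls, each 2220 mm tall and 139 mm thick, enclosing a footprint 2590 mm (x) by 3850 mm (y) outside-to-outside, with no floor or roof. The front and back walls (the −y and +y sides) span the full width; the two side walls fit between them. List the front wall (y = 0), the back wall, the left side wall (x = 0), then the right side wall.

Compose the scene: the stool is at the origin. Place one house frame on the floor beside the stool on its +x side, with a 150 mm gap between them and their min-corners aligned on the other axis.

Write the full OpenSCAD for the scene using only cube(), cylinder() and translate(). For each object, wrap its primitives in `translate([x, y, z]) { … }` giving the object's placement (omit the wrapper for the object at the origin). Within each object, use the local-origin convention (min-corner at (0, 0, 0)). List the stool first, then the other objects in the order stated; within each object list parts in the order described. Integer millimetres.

translate([0, 0, 343]) cube([311, 255, 39]);
cube([34, 34, 343]);
translate([277, 0, 0]) cube([34, 34, 343]);
translate([0, 221, 0]) cube([34, 34, 343]);
translate([277, 221, 0]) cube([34, 34, 343]);
translate([461, 0, 0]) {
  cube([2590, 139, 2220]);
  translate([0, 3711, 0]) cube([2590, 139, 2220]);
  translate([0, 139, 0]) cube([139, 3572, 2220]);
  translate([2451, 139, 0]) cube([139, 3572, 2220]);
}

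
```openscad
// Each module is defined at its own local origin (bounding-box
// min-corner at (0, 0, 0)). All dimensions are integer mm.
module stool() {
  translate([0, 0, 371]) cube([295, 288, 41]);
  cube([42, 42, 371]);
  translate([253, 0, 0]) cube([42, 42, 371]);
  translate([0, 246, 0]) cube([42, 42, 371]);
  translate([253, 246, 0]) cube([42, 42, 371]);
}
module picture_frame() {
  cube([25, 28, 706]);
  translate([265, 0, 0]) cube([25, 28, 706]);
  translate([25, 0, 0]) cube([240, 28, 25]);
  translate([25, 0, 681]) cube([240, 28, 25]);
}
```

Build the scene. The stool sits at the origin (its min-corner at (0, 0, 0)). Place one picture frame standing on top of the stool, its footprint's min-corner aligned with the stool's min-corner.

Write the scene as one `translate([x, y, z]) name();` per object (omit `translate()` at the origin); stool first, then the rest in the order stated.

stool();
translate([0, 0, 412]) picture_frame();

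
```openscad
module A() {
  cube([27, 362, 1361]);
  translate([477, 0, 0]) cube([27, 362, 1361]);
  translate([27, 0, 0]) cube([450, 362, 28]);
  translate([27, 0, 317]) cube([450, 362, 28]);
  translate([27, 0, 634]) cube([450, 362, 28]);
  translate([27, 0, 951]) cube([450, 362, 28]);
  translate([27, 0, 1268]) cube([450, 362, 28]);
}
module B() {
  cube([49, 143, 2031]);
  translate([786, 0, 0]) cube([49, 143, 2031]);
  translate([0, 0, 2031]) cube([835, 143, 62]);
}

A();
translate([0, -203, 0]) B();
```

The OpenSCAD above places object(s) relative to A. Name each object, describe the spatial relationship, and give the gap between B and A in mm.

The door frame's nearest face is 60 mm from the bookshelf's −y face.

A is a bookshelf. B is a door frame. The door frame is on the floor beside the bookshelf on its −y side. The gap between the door frame and the bookshelf is 60 mm.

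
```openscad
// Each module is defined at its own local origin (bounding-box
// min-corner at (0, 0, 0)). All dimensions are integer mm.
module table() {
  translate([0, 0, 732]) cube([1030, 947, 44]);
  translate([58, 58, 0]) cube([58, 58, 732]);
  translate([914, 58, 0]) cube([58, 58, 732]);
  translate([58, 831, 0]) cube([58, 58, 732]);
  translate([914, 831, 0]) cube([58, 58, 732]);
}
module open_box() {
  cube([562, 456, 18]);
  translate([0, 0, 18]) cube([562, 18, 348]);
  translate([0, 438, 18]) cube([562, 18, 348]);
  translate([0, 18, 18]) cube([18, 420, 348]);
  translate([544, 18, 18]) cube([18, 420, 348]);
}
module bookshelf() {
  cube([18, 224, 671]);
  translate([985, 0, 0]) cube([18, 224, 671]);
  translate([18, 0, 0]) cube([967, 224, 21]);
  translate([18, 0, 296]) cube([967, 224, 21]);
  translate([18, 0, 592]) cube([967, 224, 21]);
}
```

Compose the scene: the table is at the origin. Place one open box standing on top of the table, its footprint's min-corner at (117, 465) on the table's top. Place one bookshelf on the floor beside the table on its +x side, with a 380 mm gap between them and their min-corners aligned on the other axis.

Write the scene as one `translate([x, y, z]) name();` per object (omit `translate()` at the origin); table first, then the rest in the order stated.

table();
translate([117, 465, 776]) open_box();
translate([1410, 0, 0]) bookshelf();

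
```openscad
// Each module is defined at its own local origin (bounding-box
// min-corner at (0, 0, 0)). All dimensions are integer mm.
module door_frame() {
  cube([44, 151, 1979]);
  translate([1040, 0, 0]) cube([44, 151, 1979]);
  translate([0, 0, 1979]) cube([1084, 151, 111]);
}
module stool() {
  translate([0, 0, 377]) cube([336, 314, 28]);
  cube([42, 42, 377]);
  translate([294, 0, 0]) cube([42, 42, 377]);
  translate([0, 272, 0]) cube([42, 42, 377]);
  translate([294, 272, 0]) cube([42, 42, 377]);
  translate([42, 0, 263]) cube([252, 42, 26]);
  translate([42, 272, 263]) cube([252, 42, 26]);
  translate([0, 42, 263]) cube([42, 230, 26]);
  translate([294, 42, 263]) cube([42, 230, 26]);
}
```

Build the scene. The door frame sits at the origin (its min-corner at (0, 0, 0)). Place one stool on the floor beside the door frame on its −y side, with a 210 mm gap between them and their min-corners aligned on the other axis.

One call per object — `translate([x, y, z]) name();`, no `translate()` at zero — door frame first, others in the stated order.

door_frame();
translate([0, -524, 0]) stool();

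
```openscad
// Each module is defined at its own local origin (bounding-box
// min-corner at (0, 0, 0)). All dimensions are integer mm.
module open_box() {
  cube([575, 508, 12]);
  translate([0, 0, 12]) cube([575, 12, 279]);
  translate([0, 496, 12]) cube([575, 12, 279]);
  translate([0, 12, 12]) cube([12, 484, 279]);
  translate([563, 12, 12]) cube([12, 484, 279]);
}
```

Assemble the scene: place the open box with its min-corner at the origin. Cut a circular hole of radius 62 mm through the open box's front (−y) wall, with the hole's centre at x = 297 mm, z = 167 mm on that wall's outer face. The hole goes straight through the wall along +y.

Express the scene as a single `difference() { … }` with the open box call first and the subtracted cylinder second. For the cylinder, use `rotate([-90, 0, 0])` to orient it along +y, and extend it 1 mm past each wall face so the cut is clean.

difference() {
  open_box();
  translate([297, -1, 167]) rotate([-90, 0, 0]) cylinder(h = 14, r = 62);
}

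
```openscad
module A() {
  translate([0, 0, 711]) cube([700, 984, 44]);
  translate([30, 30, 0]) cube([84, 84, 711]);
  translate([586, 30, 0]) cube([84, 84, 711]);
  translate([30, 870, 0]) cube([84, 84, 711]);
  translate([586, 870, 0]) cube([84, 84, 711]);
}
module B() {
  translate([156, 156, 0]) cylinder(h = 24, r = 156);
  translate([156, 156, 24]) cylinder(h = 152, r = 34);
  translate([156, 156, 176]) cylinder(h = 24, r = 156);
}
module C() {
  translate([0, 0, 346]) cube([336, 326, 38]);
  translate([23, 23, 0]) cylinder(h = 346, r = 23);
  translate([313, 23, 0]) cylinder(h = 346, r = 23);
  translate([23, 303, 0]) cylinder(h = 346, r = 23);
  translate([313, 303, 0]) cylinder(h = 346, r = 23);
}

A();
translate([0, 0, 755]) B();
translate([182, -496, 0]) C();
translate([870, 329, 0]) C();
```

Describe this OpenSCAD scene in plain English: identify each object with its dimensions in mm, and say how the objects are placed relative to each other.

A is a table: top 700 mm (x) × 984 mm (y), 44 mm thick, upper face at z = 755 mm, on four 84×84 mm square legs, each inset 30 mm from the nearest pair of top edges, running from z = 0 to the bottom of the top.

B is a spool: two coaxial disc flanges of radius 156 mm and thickness 24 mm, joined by a core cylinder of radius 34 mm and height 152 mm. The lower flange rests on z = 0 and the three cylinders share a vertical axis.

C is a four-legged stool. The seat is 336×326 mm, 38 mm thick, top at z = 384 mm. It stands on four round legs, each 46 mm in diameter, from z = 0 to the seat underside, each leg's axis is inset half a diameter from the nearest pair of seat edges (so the leg's bounding box is flush with the corner).

The spool is on top of the table. Two stools sit around the table at the −y, +x sides.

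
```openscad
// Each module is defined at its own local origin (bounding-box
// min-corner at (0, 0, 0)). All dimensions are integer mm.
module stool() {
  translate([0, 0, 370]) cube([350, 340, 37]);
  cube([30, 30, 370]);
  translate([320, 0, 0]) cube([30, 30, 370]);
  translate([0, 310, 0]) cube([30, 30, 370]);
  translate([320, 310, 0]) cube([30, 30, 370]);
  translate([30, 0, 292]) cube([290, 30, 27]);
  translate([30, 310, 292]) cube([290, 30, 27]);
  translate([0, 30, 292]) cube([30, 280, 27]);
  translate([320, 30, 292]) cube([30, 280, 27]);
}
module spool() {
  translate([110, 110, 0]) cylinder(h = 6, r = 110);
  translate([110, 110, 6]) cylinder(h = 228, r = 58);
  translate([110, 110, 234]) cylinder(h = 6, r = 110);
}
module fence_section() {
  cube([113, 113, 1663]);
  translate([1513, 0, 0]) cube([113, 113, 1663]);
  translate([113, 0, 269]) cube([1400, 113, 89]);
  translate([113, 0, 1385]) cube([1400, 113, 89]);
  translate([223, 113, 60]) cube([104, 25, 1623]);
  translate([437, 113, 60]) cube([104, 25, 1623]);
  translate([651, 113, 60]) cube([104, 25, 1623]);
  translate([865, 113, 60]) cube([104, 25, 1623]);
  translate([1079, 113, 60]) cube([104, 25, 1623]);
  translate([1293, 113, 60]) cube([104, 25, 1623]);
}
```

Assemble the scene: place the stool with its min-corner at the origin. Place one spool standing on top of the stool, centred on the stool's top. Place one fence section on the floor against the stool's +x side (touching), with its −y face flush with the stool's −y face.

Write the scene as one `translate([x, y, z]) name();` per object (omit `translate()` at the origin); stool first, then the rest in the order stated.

stool();
translate([65, 60, 407]) spool();
translate([350, 0, 0]) fence_section();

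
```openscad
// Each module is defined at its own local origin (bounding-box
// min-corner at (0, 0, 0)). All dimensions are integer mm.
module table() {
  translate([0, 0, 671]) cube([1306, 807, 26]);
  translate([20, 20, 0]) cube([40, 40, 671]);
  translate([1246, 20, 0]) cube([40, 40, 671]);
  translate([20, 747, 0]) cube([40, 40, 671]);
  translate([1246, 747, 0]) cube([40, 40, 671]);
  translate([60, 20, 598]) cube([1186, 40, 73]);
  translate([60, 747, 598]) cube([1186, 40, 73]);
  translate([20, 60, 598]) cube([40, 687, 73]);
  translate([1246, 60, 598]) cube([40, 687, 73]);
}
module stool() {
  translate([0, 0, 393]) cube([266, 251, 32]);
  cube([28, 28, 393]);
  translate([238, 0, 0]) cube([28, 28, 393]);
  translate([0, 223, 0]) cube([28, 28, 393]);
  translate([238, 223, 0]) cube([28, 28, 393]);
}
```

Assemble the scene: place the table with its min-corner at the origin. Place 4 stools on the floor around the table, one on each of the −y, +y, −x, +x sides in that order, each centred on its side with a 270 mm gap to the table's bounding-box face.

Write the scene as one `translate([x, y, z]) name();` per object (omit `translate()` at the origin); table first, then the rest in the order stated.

table();
translate([520, -521, 0]) stool();
translate([520, 1077, 0]) stool();
translate([-536, 278, 0]) stool();
translate([1576, 278, 0]) stool();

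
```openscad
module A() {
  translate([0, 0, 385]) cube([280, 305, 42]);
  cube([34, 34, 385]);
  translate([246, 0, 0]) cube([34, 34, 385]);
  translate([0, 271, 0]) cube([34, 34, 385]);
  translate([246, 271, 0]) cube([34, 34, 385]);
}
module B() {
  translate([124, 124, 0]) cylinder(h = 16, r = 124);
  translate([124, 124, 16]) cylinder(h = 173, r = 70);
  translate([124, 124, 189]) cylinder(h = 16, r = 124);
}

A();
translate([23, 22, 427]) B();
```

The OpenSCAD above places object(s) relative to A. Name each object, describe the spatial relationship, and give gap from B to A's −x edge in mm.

A is a stool. B is a spool. The spool is on top of the stool. The gap from the spool to the stool's −x edge is 23 mm.

The spool's min-x is at 23; the stool's min-x is 0; gap = 23 mm.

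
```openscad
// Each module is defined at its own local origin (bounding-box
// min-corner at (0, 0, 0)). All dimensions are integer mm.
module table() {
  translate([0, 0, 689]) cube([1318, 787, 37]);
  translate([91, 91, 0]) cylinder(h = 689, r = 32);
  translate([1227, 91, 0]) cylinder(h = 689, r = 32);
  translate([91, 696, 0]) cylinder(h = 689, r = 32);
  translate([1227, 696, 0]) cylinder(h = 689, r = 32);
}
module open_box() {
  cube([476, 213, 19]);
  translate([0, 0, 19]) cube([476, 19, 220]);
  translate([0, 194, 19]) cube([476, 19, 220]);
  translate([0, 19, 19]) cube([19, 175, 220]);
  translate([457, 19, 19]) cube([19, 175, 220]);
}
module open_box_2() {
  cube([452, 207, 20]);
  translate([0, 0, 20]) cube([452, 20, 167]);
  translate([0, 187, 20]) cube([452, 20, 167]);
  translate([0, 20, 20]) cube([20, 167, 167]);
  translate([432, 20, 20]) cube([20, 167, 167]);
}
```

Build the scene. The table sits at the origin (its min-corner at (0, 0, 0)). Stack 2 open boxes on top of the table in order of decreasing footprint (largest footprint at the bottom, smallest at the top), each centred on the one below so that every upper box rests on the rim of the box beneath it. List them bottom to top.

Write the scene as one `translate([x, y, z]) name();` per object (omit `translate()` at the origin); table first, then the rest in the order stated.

table();
translate([421, 287, 726]) open_box();
translate([433, 290, 965]) open_box_2();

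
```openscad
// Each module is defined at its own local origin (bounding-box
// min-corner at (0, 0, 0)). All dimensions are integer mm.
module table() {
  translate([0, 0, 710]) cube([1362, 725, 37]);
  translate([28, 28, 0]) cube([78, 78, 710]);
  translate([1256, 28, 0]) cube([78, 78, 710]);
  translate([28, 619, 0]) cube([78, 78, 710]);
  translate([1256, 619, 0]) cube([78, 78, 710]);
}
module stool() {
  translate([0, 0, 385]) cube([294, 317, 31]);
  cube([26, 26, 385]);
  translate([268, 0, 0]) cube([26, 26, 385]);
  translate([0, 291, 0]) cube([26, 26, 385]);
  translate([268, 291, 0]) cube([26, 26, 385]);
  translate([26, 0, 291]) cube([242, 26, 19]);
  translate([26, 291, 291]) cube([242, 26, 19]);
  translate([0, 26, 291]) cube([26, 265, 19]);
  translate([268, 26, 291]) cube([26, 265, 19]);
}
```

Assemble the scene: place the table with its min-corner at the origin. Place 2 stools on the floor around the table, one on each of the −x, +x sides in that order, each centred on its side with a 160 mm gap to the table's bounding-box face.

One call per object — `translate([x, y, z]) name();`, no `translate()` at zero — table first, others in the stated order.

table();
translate([-454, 204, 0]) stool();
translate([1522, 204, 0]) stool();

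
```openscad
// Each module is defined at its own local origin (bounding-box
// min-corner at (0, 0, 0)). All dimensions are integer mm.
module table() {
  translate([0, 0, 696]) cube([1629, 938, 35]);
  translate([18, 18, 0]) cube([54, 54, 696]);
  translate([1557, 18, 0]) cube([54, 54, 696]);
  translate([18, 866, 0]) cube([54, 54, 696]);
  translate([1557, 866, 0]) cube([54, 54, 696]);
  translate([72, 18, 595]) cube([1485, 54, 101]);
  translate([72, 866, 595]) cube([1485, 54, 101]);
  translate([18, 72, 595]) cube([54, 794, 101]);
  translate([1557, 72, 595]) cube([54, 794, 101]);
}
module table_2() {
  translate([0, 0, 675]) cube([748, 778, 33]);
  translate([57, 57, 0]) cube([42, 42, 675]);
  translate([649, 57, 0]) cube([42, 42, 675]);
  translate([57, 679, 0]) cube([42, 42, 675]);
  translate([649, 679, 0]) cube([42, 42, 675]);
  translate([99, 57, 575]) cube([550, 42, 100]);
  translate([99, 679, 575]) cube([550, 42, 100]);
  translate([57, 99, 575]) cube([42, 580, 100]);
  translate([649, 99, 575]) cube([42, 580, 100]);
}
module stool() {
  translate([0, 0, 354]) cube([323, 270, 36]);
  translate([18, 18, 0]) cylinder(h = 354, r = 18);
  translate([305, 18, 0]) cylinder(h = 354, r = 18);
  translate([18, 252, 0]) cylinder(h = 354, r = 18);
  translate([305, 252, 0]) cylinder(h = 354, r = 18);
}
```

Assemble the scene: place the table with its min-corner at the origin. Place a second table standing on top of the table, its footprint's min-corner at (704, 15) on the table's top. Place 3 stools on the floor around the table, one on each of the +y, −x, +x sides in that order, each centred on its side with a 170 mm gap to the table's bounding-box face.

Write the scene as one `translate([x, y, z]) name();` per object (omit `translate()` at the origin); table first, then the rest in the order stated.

table();
translate([704, 15, 731]) table_2();
translate([653, 1108, 0]) stool();
translate([-493, 334, 0]) stool();
translate([1799, 334, 0]) stool();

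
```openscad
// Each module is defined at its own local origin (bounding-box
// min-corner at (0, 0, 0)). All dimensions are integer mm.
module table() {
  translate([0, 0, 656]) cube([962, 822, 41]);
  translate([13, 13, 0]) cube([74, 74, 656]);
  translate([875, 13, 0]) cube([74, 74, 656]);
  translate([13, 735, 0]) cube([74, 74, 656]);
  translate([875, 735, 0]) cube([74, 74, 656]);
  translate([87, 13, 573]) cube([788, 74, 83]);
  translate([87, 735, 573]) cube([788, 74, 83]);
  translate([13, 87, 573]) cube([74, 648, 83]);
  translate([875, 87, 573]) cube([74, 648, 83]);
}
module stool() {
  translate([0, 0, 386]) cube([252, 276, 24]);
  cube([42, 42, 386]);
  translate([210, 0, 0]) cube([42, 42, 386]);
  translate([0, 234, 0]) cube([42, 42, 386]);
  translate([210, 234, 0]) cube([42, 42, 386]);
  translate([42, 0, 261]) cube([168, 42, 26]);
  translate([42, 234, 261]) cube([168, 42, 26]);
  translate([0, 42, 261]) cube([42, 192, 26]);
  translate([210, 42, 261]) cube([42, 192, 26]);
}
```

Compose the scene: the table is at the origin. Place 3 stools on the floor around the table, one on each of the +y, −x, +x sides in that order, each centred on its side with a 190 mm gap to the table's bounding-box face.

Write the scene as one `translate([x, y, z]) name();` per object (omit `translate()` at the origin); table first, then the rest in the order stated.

table();
translate([355, 1012, 0]) stool();
translate([-442, 273, 0]) stool();
translate([1152, 273, 0]) stool();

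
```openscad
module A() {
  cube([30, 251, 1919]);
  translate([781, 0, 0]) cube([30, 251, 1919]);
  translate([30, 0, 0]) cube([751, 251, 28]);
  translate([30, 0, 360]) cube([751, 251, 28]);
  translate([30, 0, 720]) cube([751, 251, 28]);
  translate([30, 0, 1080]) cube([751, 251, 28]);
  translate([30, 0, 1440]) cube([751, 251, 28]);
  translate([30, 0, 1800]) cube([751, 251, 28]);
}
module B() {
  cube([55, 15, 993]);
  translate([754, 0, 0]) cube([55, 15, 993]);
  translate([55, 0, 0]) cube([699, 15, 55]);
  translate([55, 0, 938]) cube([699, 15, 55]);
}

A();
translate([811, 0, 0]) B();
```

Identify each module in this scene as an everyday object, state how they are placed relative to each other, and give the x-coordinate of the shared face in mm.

The bookshelf's +x face and the picture frame's −x face are both at x = 811 mm.

A is a bookshelf. B is a picture frame. The picture frame is against the bookshelf's +x side, with their −y faces flush. The x-coordinate of the shared face is 811 mm.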